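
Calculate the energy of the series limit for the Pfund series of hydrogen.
0.54423 eV

The series limit corresponds to the transition from n = ∞ to n = 5.
This is the highest energy (shortest wavelength) transition in the Pfund series.

E_∞ = 0 eV
E_5 = -13.6057 / 5² = -0.54423 eV

Energy at series limit:
ΔE = E_∞ - E_5 = 0 - (-0.54423) = 0.54423 eV

This energy equals the ionization energy from the n = 5 state of hydrogen.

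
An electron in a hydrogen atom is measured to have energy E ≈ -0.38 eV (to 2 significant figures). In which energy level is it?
n = 6

The exact energy levels follow E_n = -13.6057 eV / n².

The measured value (-0.38 eV) is reported to only 2 significant figures, so we must test candidate n values and see which one matches to that precision.

Candidate energies:
  n = 4:  E = -13.6057/4² = -0.85036 eV
  n = 5:  E = -13.6057/5² = -0.54423 eV
  n = 6:  E = -13.6057/6² = -0.37794 eV  ← matches
  n = 7:  E = -13.6057/7² = -0.27767 eV
  n = 8:  E = -13.6057/8² = -0.21259 eV

Checking against the measurement of -0.38 eV (2 sig figs), only n = 6 agrees:
E_6 = -0.37794 eV, which rounds to -0.38 eV ✓

Therefore n = 6.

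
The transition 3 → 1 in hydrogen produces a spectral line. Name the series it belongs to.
Lyman series

The spectral series in hydrogen are named based on the final (lower) energy level:
- Lyman series: n_final = 1 (ultraviolet)
- Balmer series: n_final = 2 (visible/near-UV)
- Paschen series: n_final = 3 (infrared)
- Brackett series: n_final = 4 (infrared)
- Pfund series: n_final = 5 (far infrared)

Since this transition ends at n = 1, it belongs to the Lyman series.

For reference, this 3 → 1 line has photon energy
ΔE = 13.6057 eV × (1/1² - 1/3²) = 12.093956 eV,
corresponding to wavelength λ = hc/ΔE = 1239.84 eV·nm / 12.093956 eV = 102.517 nm in the ultraviolet region.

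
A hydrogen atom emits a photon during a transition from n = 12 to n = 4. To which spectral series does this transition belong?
Brackett series

The spectral series in hydrogen are named based on the final (lower) energy level:
- Lyman series: n_final = 1 (ultraviolet)
- Balmer series: n_final = 2 (visible/near-UV)
- Paschen series: n_final = 3 (infrared)
- Brackett series: n_final = 4 (infrared)
- Pfund series: n_final = 5 (far infrared)

Since this transition ends at n = 4, it belongs to the Brackett series.

For reference, this 12 → 4 line has photon energy
ΔE = 13.6057 eV × (1/4² - 1/12²) = 0.75587222 eV,
corresponding to wavelength λ = hc/ΔE = 1239.84 eV·nm / 0.75587222 eV = 1640.28 nm in the infrared region.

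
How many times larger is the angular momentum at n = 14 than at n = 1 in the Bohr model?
14.00000

In the Bohr model, L_n = nℏ, so the ratio is purely the ratio of quantum numbers:

L_14/L_1 = 14ℏ / 1ℏ = 14/1 = 14.00000

The angular momentum scales linearly with n.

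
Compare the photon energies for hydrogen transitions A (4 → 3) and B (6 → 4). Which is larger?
4 → 3

Calculate the energy for each transition:

Transition 4 → 3:
ΔE₁ = |E_3 - E_4| = |-13.6057/3² - (-13.6057/4²)|
ΔE₁ = |-1.511744444444 - (-0.850356250000)| = 0.661388194 eV

Transition 6 → 4:
ΔE₂ = |E_4 - E_6| = |-13.6057/4² - (-13.6057/6²)|
ΔE₂ = |-0.850356250000 - (-0.377936111111)| = 0.472420139 eV

Since 0.661388194 eV > 0.472420139 eV, the transition 4 → 3 emits the more energetic photon.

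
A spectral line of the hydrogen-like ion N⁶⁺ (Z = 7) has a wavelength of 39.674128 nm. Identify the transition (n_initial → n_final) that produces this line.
n = 8 → n = 4

First, find the photon energy from the wavelength (hc = 1239.84 eV·nm):
E = hc/λ = 1239.84 eV·nm / 39.674128 nm = 31.250592 eV

The energy levels of N⁶⁺ satisfy E_n = -13.6057 × 7² / n² eV, so an emission n_i → n_f releases
ΔE = 13.6057 × 7² × (1/n_f² − 1/n_i²) eV.

Setting ΔE equal to the photon energy:
1/n_f² − 1/n_i² = 31.250592 / (13.6057 × 7²) = 0.046875000

Since 1/n_i² must be positive, we need 1/n_f² > 0.046875000, i.e. n_f ≤ 4. For each allowed n_f, solve n_i = (1/n_f² − 0.046875000)^(−1/2) and check whether it is a whole number:
  n_f = 1: 1/n_i² = 1.000000000 − 0.046875000 = 0.953125000 → n_i = 1.024  (not an integer) ✗
  n_f = 2: 1/n_i² = 0.250000000 − 0.046875000 = 0.203125000 → n_i = 2.219  (not an integer) ✗
  n_f = 3: 1/n_i² = 0.111111111 − 0.046875000 = 0.064236111 → n_i = 3.946  (not an integer) ✗
  n_f = 4: 1/n_i² = 0.062500000 − 0.046875000 = 0.015625000 → n_i = 8.000  → integer, n_i = 8 ✓

Only n_f = 4 gives an integer upper level, n_i = 8.

The transition is from n = 8 to n = 4 (emission).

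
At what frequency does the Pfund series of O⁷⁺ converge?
8.42200e+15 Hz

The series limit corresponds to the transition from n = ∞ to n = 5.
This is the highest energy (shortest wavelength) transition in the Pfund series.

E_∞ = 0 eV
E_5 = -13.6057 × 8² / 5² = -34.8305920 eV

Energy at series limit:
ΔE = E_∞ - E_5 = 0 - (-34.8305920) = 34.8305920 eV
E = 34.8305920 eV × (1.602177 × 10⁻¹⁹ J/eV) = 5.5804773e-18 J
f = E/h = 5.5804773e-18 J / (6.62607 × 10⁻³⁴ J·s) = 8.42200e+15 Hz

This energy equals the ionization energy from the n = 5 state of O⁷⁺.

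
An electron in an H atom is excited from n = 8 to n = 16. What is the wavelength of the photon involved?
7776.1291 nm

First, find the transition energy using E_n = -13.6057 / n² eV:
E_8 = -13.6057 / 8² = -0.2125890625 eV
E_16 = -13.6057 / 16² = -0.0531472656 eV

Photon energy: |ΔE| = |E_16 - E_8| = 0.1594417969 eV

Convert to wavelength using E = hc/λ with hc = 1239.84 eV·nm:
λ = hc/E = 1239.84 eV·nm / 0.1594417969 eV
λ = 7776.1291 nm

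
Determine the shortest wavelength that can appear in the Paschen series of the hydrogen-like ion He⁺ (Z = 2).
205.034655 nm

The series limit corresponds to the transition from n = ∞ to n = 3.
This is the highest energy (shortest wavelength) transition in the Paschen series.

E_∞ = 0 eV
E_3 = -13.6057 × 2² / 3² = -6.0469777778 eV

Energy at series limit:
ΔE = E_∞ - E_3 = 0 - (-6.0469777778) = 6.0469777778 eV
λ = hc/E = 1239.84 eV·nm / 6.0469777778 eV = 205.034655 nm

This energy equals the ionization energy from the n = 3 state of He⁺.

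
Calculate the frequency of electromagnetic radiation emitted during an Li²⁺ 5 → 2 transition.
6.22e+15 Hz

First, find the transition energy:
E_5 = -13.6057 × 3² / 5² = -4.8981 eV
E_2 = -13.6057 × 3² / 2² = -30.6128 eV
|ΔE| = |E_2 - E_5| = 25.7147 eV

Convert to Joules: E = 25.7147 eV × (1.602177 × 10⁻¹⁹ J/eV) = 4.1200e-18 J

Using E = hf:
f = E/h = 4.1200e-18 J / (6.62607 × 10⁻³⁴ J·s)
f = 6.22e+15 Hz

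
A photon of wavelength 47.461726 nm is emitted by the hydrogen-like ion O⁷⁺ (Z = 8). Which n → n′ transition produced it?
n = 10 → n = 5

First, find the photon energy from the wavelength (hc = 1239.84 eV·nm):
E = hc/λ = 1239.84 eV·nm / 47.461726 nm = 26.122944 eV

The energy levels of O⁷⁺ satisfy E_n = -13.6057 × 8² / n² eV, so an emission n_i → n_f releases
ΔE = 13.6057 × 8² × (1/n_f² − 1/n_i²) eV.

Setting ΔE equal to the photon energy:
1/n_f² − 1/n_i² = 26.122944 / (13.6057 × 8²) = 0.030000000

Since 1/n_i² must be positive, we need 1/n_f² > 0.030000000, i.e. n_f ≤ 5. For each allowed n_f, solve n_i = (1/n_f² − 0.030000000)^(−1/2) and check whether it is a whole number:
  n_f = 1: 1/n_i² = 1.000000000 − 0.030000000 = 0.970000000 → n_i = 1.015  (not an integer) ✗
  n_f = 2: 1/n_i² = 0.250000000 − 0.030000000 = 0.220000000 → n_i = 2.132  (not an integer) ✗
  n_f = 3: 1/n_i² = 0.111111111 − 0.030000000 = 0.081111111 → n_i = 3.511  (not an integer) ✗
  n_f = 4: 1/n_i² = 0.062500000 − 0.030000000 = 0.032500000 → n_i = 5.547  (not an integer) ✗
  n_f = 5: 1/n_i² = 0.040000000 − 0.030000000 = 0.010000000 → n_i = 10.000  → integer, n_i = 10 ✓

Only n_f = 5 gives an integer upper level, n_i = 10.

The transition is from n = 10 to n = 5 (emission).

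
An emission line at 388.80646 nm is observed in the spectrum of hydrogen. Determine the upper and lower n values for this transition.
n = 8 → n = 2

First, find the photon energy from the wavelength (hc = 1239.84 eV·nm):
E = hc/λ = 1239.84 eV·nm / 388.80646 nm = 3.1888359 eV

The energy levels of hydrogen satisfy E_n = -13.6057 / n² eV, so an emission n_i → n_f releases
ΔE = 13.6057 × (1/n_f² − 1/n_i²) eV.

Setting ΔE equal to the photon energy:
1/n_f² − 1/n_i² = 3.1888359 / 13.6057 = 0.23437500

Since 1/n_i² must be positive, we need 1/n_f² > 0.23437500, i.e. n_f ≤ 2. For each allowed n_f, solve n_i = (1/n_f² − 0.23437500)^(−1/2) and check whether it is a whole number:
  n_f = 1: 1/n_i² = 1.00000000 − 0.23437500 = 0.76562500 → n_i = 1.143  (not an integer) ✗
  n_f = 2: 1/n_i² = 0.25000000 − 0.23437500 = 0.01562500 → n_i = 8.000  → integer, n_i = 8 ✓

Only n_f = 2 gives an integer upper level, n_i = 8.

The transition is from n = 8 to n = 2 (emission).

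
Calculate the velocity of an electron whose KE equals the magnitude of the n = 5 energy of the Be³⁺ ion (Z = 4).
1.75015e+06 m/s (or 0.584% of c)

The binding energy at n = 5 for Be³⁺ is:
E_5 = -13.6057 × 4²/5² = -8.70764800 eV
|E_5| = 8.70764800 eV

Convert to Joules:
KE = 8.70764800 eV × (1.602177 × 10⁻¹⁹ J/eV) = 1.3951193e-18 J

Using KE = ½mv²:
v = √(2·KE/m_e)
v = √(2 × 1.3951193e-18 J / 9.10938 × 10⁻³¹ kg)
v = 1.75015e+06 m/s

This is approximately 0.584% the speed of light.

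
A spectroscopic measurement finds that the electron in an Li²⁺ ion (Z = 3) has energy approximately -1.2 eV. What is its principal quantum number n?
n = 10

The exact energy levels follow E_n = -13.6057 Z² / n² eV with Z = 3.

The measured value (-1.2 eV) is reported to only 2 significant figures, so we must test candidate n values and see which one matches to that precision.

Candidate energies:
  n = 8:  E = -13.6057 × 3² / 8² = -1.91330 eV
  n = 9:  E = -13.6057 × 3² / 9² = -1.51174 eV
  n = 10:  E = -13.6057 × 3² / 10² = -1.22451 eV  ← matches
  n = 11:  E = -13.6057 × 3² / 11² = -1.01199 eV
  n = 12:  E = -13.6057 × 3² / 12² = -0.85036 eV

Checking against the measurement of -1.2 eV (2 sig figs), only n = 10 agrees:
E_10 = -1.22451 eV, which rounds to -1.2 eV ✓

Therefore n = 10.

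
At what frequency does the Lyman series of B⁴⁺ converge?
8.225e+16 Hz

The series limit corresponds to the transition from n = ∞ to n = 1.
This is the highest energy (shortest wavelength) transition in the Lyman series.

E_∞ = 0 eV
E_1 = -13.6057 × 5² / 1² = -340.142500 eV

Energy at series limit:
ΔE = E_∞ - E_1 = 0 - (-340.142500) = 340.142500 eV
E = 340.142500 eV × (1.602177 × 10⁻¹⁹ J/eV) = 5.44968e-17 J
f = E/h = 5.44968e-17 J / (6.62607 × 10⁻³⁴ J·s) = 8.225e+16 Hz

This energy equals the ionization energy from the n = 1 state of B⁴⁺.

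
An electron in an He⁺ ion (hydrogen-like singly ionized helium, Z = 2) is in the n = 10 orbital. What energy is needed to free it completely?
0.54 eV

The ionization energy is the energy needed to remove the electron completely (n → ∞).

For a hydrogen-like ion with Z = 2, E_n = -13.6057 Z² / n² eV.

At n = 10: E_10 = -13.6057 × 2² / 10² = -0.54423 eV
At n = ∞: E_∞ = 0 eV

Ionization energy = E_∞ - E_10 = 0 - (-0.54423) = 0.54423 eV
Ionization energy ≈ 0.54 eV

This is also called the binding energy of the electron in state n = 10.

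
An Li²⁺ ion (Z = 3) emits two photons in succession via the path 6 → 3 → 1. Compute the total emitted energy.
119.050 eV

The energy levels of Li²⁺ are E_n = -13.6057 × 3² / n² eV.

First transition (6 → 3):
ΔE₁ = |E_3 - E_6|
ΔE₁ = |-13.605700000 - (-3.401425000)| = 10.204275 eV

Second transition (3 → 1):
ΔE₂ = |E_1 - E_3|
ΔE₂ = |-122.451300000 - (-13.605700000)| = 108.845600 eV

Total energy released:
E_total = ΔE₁ + ΔE₂ = 10.204275 + 108.845600 = 119.050 eV

Note: This equals the direct transition 6 → 1: 119.050 eV ✓
Energy is conserved regardless of the path taken.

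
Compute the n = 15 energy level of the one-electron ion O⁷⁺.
-3.87007 eV

For hydrogen-like ions, the energy levels scale with Z²:
E_n = -13.6057 Z² / n² eV

For O⁷⁺ (Z = 8) at n = 15:
E_15 = -13.6057 × 8² / 15²
E_15 = -13.6057 × 64 / 225
E_15 = -870.7648 / 225
E_15 = -3.87007 eV

The energy is 64 times more negative than hydrogen at the same n due to the stronger nuclear charge.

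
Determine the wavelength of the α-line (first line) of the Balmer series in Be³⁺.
41.01 nm

The longest wavelength corresponds to the smallest energy transition in the series.
The Balmer series has all transitions ending at n_f = 2.

For Be³⁺ (Z = 4), the first line (α-line) is the jump from n = 3 to n = 2:
E_3 = -13.6057 × 4² / 3² = -24.1879 eV
E_2 = -13.6057 × 4² / 2² = -54.4228 eV
ΔE = E_3 - E_2 = 30.2349 eV

λ = hc/E = 1239.84 eV·nm / 30.2349 eV
λ = 41.01 nm

This is the α-line of the Balmer series in Be³⁺.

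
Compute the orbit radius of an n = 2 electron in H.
0.2117 nm (or 2.1167 Å)

The Bohr radius formula is:
r_n = n² a₀ / Z

where a₀ = 0.0529177 nm is the Bohr radius.

For H (Z = 1) at n = 2:
r_2 = 2² × 0.0529177 nm / 1
r_2 = 4 × 0.0529177 nm / 1
r_2 = 0.21167 nm / 1
r_2 = 0.2117 nm

The electron orbits at approximately 0.2117 nm from the nucleus.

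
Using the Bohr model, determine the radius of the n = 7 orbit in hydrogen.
2.59297 nm (or 25.92968 Å)

The Bohr radius formula is:
r_n = n² a₀ / Z

where a₀ = 0.05291772 nm is the Bohr radius.

For H (Z = 1) at n = 7:
r_7 = 7² × 0.05291772 nm / 1
r_7 = 49 × 0.05291772 nm / 1
r_7 = 2.592968 nm / 1
r_7 = 2.59297 nm

The electron orbits at approximately 2.59297 nm from the nucleus.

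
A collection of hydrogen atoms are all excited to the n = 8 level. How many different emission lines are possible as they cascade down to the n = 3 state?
15

The electron can occupy levels n = 3, 4, ..., 8 during de-excitation — that is m = 8 - 3 + 1 = 6 distinct levels.

The number of distinct spectral lines equals the number of ways to choose 2 of these m levels (each pair gives one possible emission transition):

Number of lines = m(m-1)/2 = 6×5/2 = 15

These correspond to all possible transitions between the 6 levels:
8 → 7, 8 → 6, 8 → 5, 8 → 4, 8 → 3, 7 → 6, 7 → 5, 7 → 4...

Each transition produces a photon with a unique energy (and thus wavelength). This count does not depend on Z.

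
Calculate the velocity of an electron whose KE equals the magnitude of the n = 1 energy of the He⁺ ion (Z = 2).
4.375e+06 m/s (or 1.45947% of c)

The binding energy at n = 1 for He⁺ is:
E_1 = -13.6057 × 2²/1² = -54.4228000 eV
|E_1| = 54.4228000 eV

Convert to Joules:
KE = 54.4228000 eV × (1.602177 × 10⁻¹⁹ J/eV) = 8.71950e-18 J

Using KE = ½mv²:
v = √(2·KE/m_e)
v = √(2 × 8.71950e-18 J / 9.10938 × 10⁻³¹ kg)
v = 4.375e+06 m/s

This is approximately 1.45947% the speed of light.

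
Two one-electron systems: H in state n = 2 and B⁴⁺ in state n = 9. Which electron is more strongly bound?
B⁴⁺ at n = 9 (E = -4.199 eV)

Using E_n = -13.6057 Z² / n² eV:

H (Z = 1) at n = 2:
E = -13.6057 × 1² / 2² = -13.6057 × 1 / 4 = -3.401425 eV

B⁴⁺ (Z = 5) at n = 9:
E = -13.6057 × 5² / 9² = -13.6057 × 25 / 81 = -4.199290 eV

Since -4.199290 eV < -3.401425 eV,
B⁴⁺ at n = 9 is more tightly bound (requires more energy to ionize).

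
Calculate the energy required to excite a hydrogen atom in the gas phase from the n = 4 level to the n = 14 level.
0.78 eV

The energy levels of a hydrogen-like atom are E_n = -13.6057 eV / n².

Energy at n = 4: E_4 = -13.6057 / 4² = -0.85036 eV
Energy at n = 14: E_14 = -13.6057 / 14² = -0.06942 eV

The excitation energy is the difference:
ΔE = E_14 - E_4
ΔE = -0.06942 - (-0.85036)
ΔE = 0.78 eV

Since this is positive, energy must be absorbed (photon absorption).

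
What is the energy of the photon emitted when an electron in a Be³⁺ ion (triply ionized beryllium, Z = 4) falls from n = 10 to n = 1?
215.51 eV

The energy levels are E_n = -13.6057 Z² eV / n².

Energy at n = 10: E_10 = -13.6057 × 4² / 10² = -2.17691 eV
Energy at n = 1: E_1 = -13.6057 × 4² / 1² = -217.69120 eV

For emission (electron falling to lower state), the photon energy is:
E_photon = E_10 - E_1 = |-2.17691 - (-217.69120)|
E_photon = 215.51 eV

This energy is carried away by the emitted photon.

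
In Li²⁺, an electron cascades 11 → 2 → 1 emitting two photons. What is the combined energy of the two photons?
121.4393 eV

The energy levels of Li²⁺ are E_n = -13.6057 × 3² / n² eV.

First transition (11 → 2):
ΔE₁ = |E_2 - E_11|
ΔE₁ = |-30.6128250000 - (-1.0119942149)| = 29.6008308 eV

Second transition (2 → 1):
ΔE₂ = |E_1 - E_2|
ΔE₂ = |-122.4513000000 - (-30.6128250000)| = 91.8384750 eV

Total energy released:
E_total = ΔE₁ + ΔE₂ = 29.6008308 + 91.8384750 = 121.4393 eV

Note: This equals the direct transition 11 → 1: 121.4393 eV ✓
Energy is conserved regardless of the path taken.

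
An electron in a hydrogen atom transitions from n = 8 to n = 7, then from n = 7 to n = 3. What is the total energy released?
1.299155 eV

The energy levels of hydrogen are E_n = -13.6057 / n² eV.

First transition (8 → 7):
ΔE₁ = |E_7 - E_8|
ΔE₁ = |-0.277667346939 - (-0.212589062500)| = 0.065078284 eV

Second transition (7 → 3):
ΔE₂ = |E_3 - E_7|
ΔE₂ = |-1.511744444444 - (-0.277667346939)| = 1.234077098 eV

Total energy released:
E_total = ΔE₁ + ΔE₂ = 0.065078284 + 1.234077098 = 1.299155 eV

Note: This equals the direct transition 8 → 3: 1.299155 eV ✓
Energy is conserved regardless of the path taken.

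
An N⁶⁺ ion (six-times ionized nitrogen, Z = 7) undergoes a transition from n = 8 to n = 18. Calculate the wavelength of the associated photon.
148.32020 nm

First, find the transition energy using E_n = -13.6057 Z² / n² eV:
E_8 = -13.6057 × 7² / 8² = -10.416864063 eV
E_18 = -13.6057 × 7² / 18² = -2.057652160 eV

Photon energy: |ΔE| = |E_18 - E_8| = 8.359211903 eV

Convert to wavelength using E = hc/λ with hc = 1239.84 eV·nm:
λ = hc/E = 1239.84 eV·nm / 8.359211903 eV
λ = 148.32020 nm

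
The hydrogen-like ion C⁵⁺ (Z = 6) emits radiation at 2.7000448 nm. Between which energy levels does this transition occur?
n = 4 → n = 1

First, find the photon energy from the wavelength (hc = 1239.84 eV·nm):
E = hc/λ = 1239.84 eV·nm / 2.7000448 nm = 459.19238 eV

The energy levels of C⁵⁺ satisfy E_n = -13.6057 × 6² / n² eV, so an emission n_i → n_f releases
ΔE = 13.6057 × 6² × (1/n_f² − 1/n_i²) eV.

Setting ΔE equal to the photon energy:
1/n_f² − 1/n_i² = 459.19238 / (13.6057 × 6²) = 0.93750001

Since 1/n_i² must be positive, we need 1/n_f² > 0.93750001, i.e. n_f ≤ 1. For each allowed n_f, solve n_i = (1/n_f² − 0.93750001)^(−1/2) and check whether it is a whole number:
  n_f = 1: 1/n_i² = 1.00000000 − 0.93750001 = 0.06249999 → n_i = 4.000  → integer, n_i = 4 ✓

Only n_f = 1 gives an integer upper level, n_i = 4.

The transition is from n = 4 to n = 1 (emission).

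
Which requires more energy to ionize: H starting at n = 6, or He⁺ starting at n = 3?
He⁺ at n = 3 (E = -6.046978 eV)

Using E_n = -13.6057 Z² / n² eV:

H (Z = 1) at n = 6:
E = -13.6057 × 1² / 6² = -13.6057 × 1 / 36 = -0.377936111 eV

He⁺ (Z = 2) at n = 3:
E = -13.6057 × 2² / 3² = -13.6057 × 4 / 9 = -6.046977778 eV

Since -6.046977778 eV < -0.377936111 eV,
He⁺ at n = 3 is more tightly bound (requires more energy to ionize).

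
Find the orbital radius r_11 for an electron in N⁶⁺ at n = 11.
0.914721 nm (or 9.147206 Å)

The Bohr radius formula is:
r_n = n² a₀ / Z

where a₀ = 0.052917721 nm is the Bohr radius.

For N⁶⁺ (Z = 7) at n = 11:
r_11 = 11² × 0.052917721 nm / 7
r_11 = 121 × 0.052917721 nm / 7
r_11 = 6.4030442 nm / 7
r_11 = 0.914721 nm

The electron orbits at approximately 0.914721 nm from the nucleus.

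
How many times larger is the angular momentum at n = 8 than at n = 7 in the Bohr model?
1.14

In the Bohr model, L_n = nℏ, so the ratio is purely the ratio of quantum numbers:

L_8/L_7 = 8ℏ / 7ℏ = 8/7 = 1.14

The angular momentum scales linearly with n.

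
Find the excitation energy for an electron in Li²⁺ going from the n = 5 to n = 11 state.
3.886058 eV

The energy levels of a hydrogen-like atom are E_n = -13.6057 Z² eV / n².

Energy at n = 5: E_5 = -13.6057 × 3² / 5² = -4.898052000 eV
Energy at n = 11: E_11 = -13.6057 × 3² / 11² = -1.011994215 eV

The excitation energy is the difference:
ΔE = E_11 - E_5
ΔE = -1.011994215 - (-4.898052000)
ΔE = 3.886058 eV

Since this is positive, energy must be absorbed (photon absorption).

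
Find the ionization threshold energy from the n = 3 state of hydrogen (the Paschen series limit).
1.511744 eV

The series limit corresponds to the transition from n = ∞ to n = 3.
This is the highest energy (shortest wavelength) transition in the Paschen series.

E_∞ = 0 eV
E_3 = -13.6057 / 3² = -1.511744 eV

Energy at series limit:
ΔE = E_∞ - E_3 = 0 - (-1.511744) = 1.511744 eV

This energy equals the ionization energy from the n = 3 state of hydrogen.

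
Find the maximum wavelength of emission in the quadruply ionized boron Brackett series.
162.00 nm

The longest wavelength corresponds to the smallest energy transition in the series.
The Brackett series has all transitions ending at n_f = 4.

For B⁴⁺ (Z = 5), the first line (α-line) is the jump from n = 5 to n = 4:
E_5 = -13.6057 × 5² / 5² = -13.605700 eV
E_4 = -13.6057 × 5² / 4² = -21.258906 eV
ΔE = E_5 - E_4 = 7.653206 eV

λ = hc/E = 1239.84 eV·nm / 7.653206 eV
λ = 162.00 nm

This is the α-line of the Brackett series in B⁴⁺.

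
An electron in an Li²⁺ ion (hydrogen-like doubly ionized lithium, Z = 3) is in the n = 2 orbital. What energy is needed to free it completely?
30.6128 eV

The ionization energy is the energy needed to remove the electron completely (n → ∞).

For a hydrogen-like ion with Z = 3, E_n = -13.6057 Z² / n² eV.

At n = 2: E_2 = -13.6057 × 3² / 2² = -30.6128250 eV
At n = ∞: E_∞ = 0 eV

Ionization energy = E_∞ - E_2 = 0 - (-30.6128250) = 30.6128250 eV
Ionization energy ≈ 30.6128 eV

This is also called the binding energy of the electron in state n = 2.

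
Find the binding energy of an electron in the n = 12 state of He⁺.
0.3779 eV

The ionization energy is the energy needed to remove the electron completely (n → ∞).

For a hydrogen-like ion with Z = 2, E_n = -13.6057 Z² / n² eV.

At n = 12: E_12 = -13.6057 × 2² / 12² = -0.3779361 eV
At n = ∞: E_∞ = 0 eV

Ionization energy = E_∞ - E_12 = 0 - (-0.3779361) = 0.3779361 eV
Ionization energy ≈ 0.3779 eV

This is also called the binding energy of the electron in state n = 12.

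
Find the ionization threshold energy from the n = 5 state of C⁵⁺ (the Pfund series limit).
19.592 eV

The series limit corresponds to the transition from n = ∞ to n = 5.
This is the highest energy (shortest wavelength) transition in the Pfund series.

E_∞ = 0 eV
E_5 = -13.6057 × 6² / 5² = -19.592 eV

Energy at series limit:
ΔE = E_∞ - E_5 = 0 - (-19.592) = 19.592 eV

This energy equals the ionization energy from the n = 5 state of C⁵⁺.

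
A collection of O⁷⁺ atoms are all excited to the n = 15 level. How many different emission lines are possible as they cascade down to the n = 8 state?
28

The electron can occupy levels n = 8, 9, ..., 15 during de-excitation — that is m = 15 - 8 + 1 = 8 distinct levels.

The number of distinct spectral lines equals the number of ways to choose 2 of these m levels (each pair gives one possible emission transition):

Number of lines = m(m-1)/2 = 8×7/2 = 28

These correspond to all possible transitions between the 8 levels:
15 → 14, 15 → 13, 15 → 12, 15 → 11, 15 → 10, 15 → 9, 15 → 8, 14 → 13...

Each transition produces a photon with a unique energy (and thus wavelength). This count does not depend on Z.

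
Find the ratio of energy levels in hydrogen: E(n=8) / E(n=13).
2.640625

Using E_n = -13.6057 Z² / n² eV with Z = 1:

E_8 = -13.6057 / 8² = -13.6057 / 64 = -0.212589063 eV
E_13 = -13.6057 / 13² = -13.6057 / 169 = -0.080507101 eV

The ratio is:
E_8/E_13 = (-0.212589063) / (-0.080507101)
E_8/E_13 = (-13.6057/64) / (-13.6057/169)
E_8/E_13 = 169/64
E_8/E_13 = 2.640625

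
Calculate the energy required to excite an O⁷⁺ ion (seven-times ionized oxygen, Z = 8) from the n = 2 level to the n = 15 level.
213.82 eV

The energy levels of a hydrogen-like atom are E_n = -13.6057 Z² eV / n².

Energy at n = 2: E_2 = -13.6057 × 8² / 2² = -217.69120 eV
Energy at n = 15: E_15 = -13.6057 × 8² / 15² = -3.87007 eV

The excitation energy is the difference:
ΔE = E_15 - E_2
ΔE = -3.87007 - (-217.69120)
ΔE = 213.82 eV

Since this is positive, energy must be absorbed (photon absorption).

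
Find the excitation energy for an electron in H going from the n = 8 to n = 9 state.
0.04 eV

The energy levels of a hydrogen-like atom are E_n = -13.6057 eV / n².

Energy at n = 8: E_8 = -13.6057 / 8² = -0.21259 eV
Energy at n = 9: E_9 = -13.6057 / 9² = -0.16797 eV

The excitation energy is the difference:
ΔE = E_9 - E_8
ΔE = -0.16797 - (-0.21259)
ΔE = 0.04 eV

Since this is positive, energy must be absorbed (photon absorption).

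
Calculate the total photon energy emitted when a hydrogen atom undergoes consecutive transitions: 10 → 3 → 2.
3.265 eV

The energy levels of hydrogen are E_n = -13.6057 / n² eV.

First transition (10 → 3):
ΔE₁ = |E_3 - E_10|
ΔE₁ = |-1.511744444 - (-0.136057000)| = 1.375687 eV

Second transition (3 → 2):
ΔE₂ = |E_2 - E_3|
ΔE₂ = |-3.401425000 - (-1.511744444)| = 1.889681 eV

Total energy released:
E_total = ΔE₁ + ΔE₂ = 1.375687 + 1.889681 = 3.265 eV

Note: This equals the direct transition 10 → 2: 3.265 eV ✓
Energy is conserved regardless of the path taken.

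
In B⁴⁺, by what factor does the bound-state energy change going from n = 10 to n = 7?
2.040816

Using E_n = -13.6057 Z² / n² eV with Z = 5:

E_7 = -13.6057 × 5² / 7² = -340.1425 / 49 = -6.941683673469 eV
E_10 = -13.6057 × 5² / 10² = -340.1425 / 100 = -3.401425000000 eV

The ratio is:
E_7/E_10 = (-6.941683673469) / (-3.401425000000)
E_7/E_10 = (-340.1425/49) / (-340.1425/100)
E_7/E_10 = 100/49
E_7/E_10 = 2.040816
(Note: the Z² factors cancel in the ratio.)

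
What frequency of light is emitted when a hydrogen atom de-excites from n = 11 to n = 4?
1.78426e+14 Hz

First, find the transition energy:
E_11 = -13.6057 / 11² = -0.112443802 eV
E_4 = -13.6057 / 4² = -0.850356250 eV
|ΔE| = |E_4 - E_11| = 0.737912448 eV

Convert to Joules: E = 0.737912448 eV × (1.602177 × 10⁻¹⁹ J/eV) = 1.1822664e-19 J

Using E = hf:
f = E/h = 1.1822664e-19 J / (6.62607 × 10⁻³⁴ J·s)
f = 1.78426e+14 Hz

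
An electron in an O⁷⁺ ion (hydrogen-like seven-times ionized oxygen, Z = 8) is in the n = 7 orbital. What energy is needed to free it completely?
17.77071 eV

The ionization energy is the energy needed to remove the electron completely (n → ∞).

For a hydrogen-like ion with Z = 8, E_n = -13.6057 Z² / n² eV.

At n = 7: E_7 = -13.6057 × 8² / 7² = -17.77071020 eV
At n = ∞: E_∞ = 0 eV

Ionization energy = E_∞ - E_7 = 0 - (-17.77071020) = 17.77071020 eV
Ionization energy ≈ 17.77071 eV

This is also called the binding energy of the electron in state n = 7.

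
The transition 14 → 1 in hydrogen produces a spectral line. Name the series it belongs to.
Lyman series

The spectral series in hydrogen are named based on the final (lower) energy level:
- Lyman series: n_final = 1 (ultraviolet)
- Balmer series: n_final = 2 (visible/near-UV)
- Paschen series: n_final = 3 (infrared)
- Brackett series: n_final = 4 (infrared)
- Pfund series: n_final = 5 (far infrared)

Since this transition ends at n = 1, it belongs to the Lyman series.

For reference, this 14 → 1 line has photon energy
ΔE = 13.6057 eV × (1/1² - 1/14²) = 13.536283 eV,
corresponding to wavelength λ = hc/ΔE = 1239.84 eV·nm / 13.536283 eV = 91.5938 nm in the ultraviolet region.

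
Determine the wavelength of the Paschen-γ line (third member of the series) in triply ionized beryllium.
68.344885 nm

The lines of a series are numbered from the longest wavelength (smallest ΔE) outward; the third line is the transition from n = n_f + 3 to n_f.
The Paschen series has all transitions ending at n_f = 3.

For Be³⁺ (Z = 4), the third line (γ-line) is the jump from n = 6 to n = 3:
E_6 = -13.6057 × 4² / 6² = -6.04697778 eV
E_3 = -13.6057 × 4² / 3² = -24.18791111 eV
ΔE = E_6 - E_3 = 18.14093333 eV

λ = hc/E = 1239.84 eV·nm / 18.14093333 eV
λ = 68.344885 nm

This is the γ-line of the Paschen series in Be³⁺.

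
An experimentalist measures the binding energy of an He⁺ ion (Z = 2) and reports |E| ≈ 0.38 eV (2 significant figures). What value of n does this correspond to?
n = 12

The exact energy levels follow E_n = -13.6057 Z² / n² eV with Z = 2.

The measured value (-0.38 eV) is reported to only 2 significant figures, so we must test candidate n values and see which one matches to that precision.

Candidate energies:
  n = 10:  E = -13.6057 × 2² / 10² = -0.544228 eV
  n = 11:  E = -13.6057 × 2² / 11² = -0.449775 eV
  n = 12:  E = -13.6057 × 2² / 12² = -0.377936 eV  ← matches
  n = 13:  E = -13.6057 × 2² / 13² = -0.322028 eV
  n = 14:  E = -13.6057 × 2² / 14² = -0.277667 eV

Checking against the measurement of -0.38 eV (2 sig figs), only n = 12 agrees:
E_12 = -0.377936 eV, which rounds to -0.38 eV ✓

Therefore n = 12.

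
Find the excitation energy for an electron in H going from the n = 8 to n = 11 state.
0.10 eV

The energy levels of a hydrogen-like atom are E_n = -13.6057 eV / n².

Energy at n = 8: E_8 = -13.6057 / 8² = -0.21259 eV
Energy at n = 11: E_11 = -13.6057 / 11² = -0.11244 eV

The excitation energy is the difference:
ΔE = E_11 - E_8
ΔE = -0.11244 - (-0.21259)
ΔE = 0.10 eV

Since this is positive, energy must be absorbed (photon absorption).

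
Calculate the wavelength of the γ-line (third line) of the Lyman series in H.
97.20 nm

The lines of a series are numbered from the longest wavelength (smallest ΔE) outward; the third line is the transition from n = n_f + 3 to n_f.
The Lyman series has all transitions ending at n_f = 1.

For H, the third line (γ-line) is the jump from n = 4 to n = 1:
E_4 = -13.6057 / 4² = -0.8504 eV
E_1 = -13.6057 / 1² = -13.6057 eV
ΔE = E_4 - E_1 = 12.7553 eV

λ = hc/E = 1239.84 eV·nm / 12.7553 eV
λ = 97.20 nm

This is the γ-line of the Lyman series in H.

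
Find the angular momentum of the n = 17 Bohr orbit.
1.79277e-33 J·s (or 17ℏ)

In the Bohr model, angular momentum is quantized:
L = nℏ

where ℏ = h/(2π) = 1.0545718e-34 J·s

For n = 17:
L = 17 × 1.0545718e-34 J·s
L = 1.79277e-33 J·s

This can also be written as L = 17ℏ.
The angular momentum is an integer multiple of the reduced Planck constant.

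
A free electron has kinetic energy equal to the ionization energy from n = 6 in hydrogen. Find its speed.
3.64615e+05 m/s (or 0.1216% of c)

The binding energy at n = 6 for hydrogen is:
E_6 = -13.6057/6² = -0.377936111 eV
|E_6| = 0.377936111 eV

Convert to Joules:
KE = 0.377936111 eV × (1.602177 × 10⁻¹⁹ J/eV) = 6.0552054e-20 J

Using KE = ½mv²:
v = √(2·KE/m_e)
v = √(2 × 6.0552054e-20 J / 9.10938 × 10⁻³¹ kg)
v = 3.64615e+05 m/s

This is approximately 0.1216% the speed of light.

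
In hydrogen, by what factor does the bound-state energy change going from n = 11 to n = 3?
13.444

Using E_n = -13.6057 Z² / n² eV with Z = 1:

E_3 = -13.6057 / 3² = -13.6057 / 9 = -1.511744444 eV
E_11 = -13.6057 / 11² = -13.6057 / 121 = -0.112443802 eV

The ratio is:
E_3/E_11 = (-1.511744444) / (-0.112443802)
E_3/E_11 = (-13.6057/9) / (-13.6057/121)
E_3/E_11 = 121/9
E_3/E_11 = 13.444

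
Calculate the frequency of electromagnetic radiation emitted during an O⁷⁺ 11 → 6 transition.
4.1085e+15 Hz

First, find the transition energy:
E_11 = -13.6057 × 8² / 11² = -7.19640331 eV
E_6 = -13.6057 × 8² / 6² = -24.18791111 eV
|ΔE| = |E_6 - E_11| = 16.99150780 eV

Convert to Joules: E = 16.99150780 eV × (1.602177 × 10⁻¹⁹ J/eV) = 2.722340e-18 J

Using E = hf:
f = E/h = 2.722340e-18 J / (6.62607 × 10⁻³⁴ J·s)
f = 4.1085e+15 Hz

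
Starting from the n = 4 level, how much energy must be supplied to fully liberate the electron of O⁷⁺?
54.422800 eV

The ionization energy is the energy needed to remove the electron completely (n → ∞).

For a hydrogen-like ion with Z = 8, E_n = -13.6057 Z² / n² eV.

At n = 4: E_4 = -13.6057 × 8² / 4² = -54.422800000 eV
At n = ∞: E_∞ = 0 eV

Ionization energy = E_∞ - E_4 = 0 - (-54.422800000) = 54.422800000 eV
Ionization energy ≈ 54.422800 eV

This is also called the binding energy of the electron in state n = 4.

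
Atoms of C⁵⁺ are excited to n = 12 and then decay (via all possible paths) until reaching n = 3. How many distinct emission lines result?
45

The electron can occupy levels n = 3, 4, ..., 12 during de-excitation — that is m = 12 - 3 + 1 = 10 distinct levels.

The number of distinct spectral lines equals the number of ways to choose 2 of these m levels (each pair gives one possible emission transition):

Number of lines = m(m-1)/2 = 10×9/2 = 45

These correspond to all possible transitions between the 10 levels:
12 → 11, 12 → 10, 12 → 9, 12 → 8, 12 → 7, 12 → 6, 12 → 5, 12 → 4...

Each transition produces a photon with a unique energy (and thus wavelength). This count does not depend on Z.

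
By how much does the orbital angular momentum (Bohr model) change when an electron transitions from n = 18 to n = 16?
2.10914e-34 J·s (or 2ℏ)

In the Bohr model, L_n = nℏ where ℏ = 1.0545718e-34 J·s.

L_18 = 18ℏ = 1.8982292e-33 J·s
L_16 = 16ℏ = 1.6873149e-33 J·s

ΔL = L_18 - L_16 = (18 - 16)ℏ = 2ℏ
ΔL = 2 × 1.0545718e-34 J·s = 2.10914e-34 J·s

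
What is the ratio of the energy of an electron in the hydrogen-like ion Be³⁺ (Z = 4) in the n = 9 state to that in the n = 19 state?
4.456790

Using E_n = -13.6057 Z² / n² eV with Z = 4:

E_9 = -13.6057 × 4² / 9² = -217.6912 / 81 = -2.687545679012 eV
E_19 = -13.6057 × 4² / 19² = -217.6912 / 361 = -0.603022714681 eV

The ratio is:
E_9/E_19 = (-2.687545679012) / (-0.603022714681)
E_9/E_19 = (-217.6912/81) / (-217.6912/361)
E_9/E_19 = 361/81
E_9/E_19 = 4.456790
(Note: the Z² factors cancel in the ratio.)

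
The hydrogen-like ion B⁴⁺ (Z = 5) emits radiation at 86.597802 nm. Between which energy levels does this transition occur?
n = 7 → n = 4

First, find the photon energy from the wavelength (hc = 1239.84 eV·nm):
E = hc/λ = 1239.84 eV·nm / 86.597802 nm = 14.317223 eV

The energy levels of B⁴⁺ satisfy E_n = -13.6057 × 5² / n² eV, so an emission n_i → n_f releases
ΔE = 13.6057 × 5² × (1/n_f² − 1/n_i²) eV.

Setting ΔE equal to the photon energy:
1/n_f² − 1/n_i² = 14.317223 / (13.6057 × 5²) = 0.042091838

Since 1/n_i² must be positive, we need 1/n_f² > 0.042091838, i.e. n_f ≤ 4. For each allowed n_f, solve n_i = (1/n_f² − 0.042091838)^(−1/2) and check whether it is a whole number:
  n_f = 1: 1/n_i² = 1.000000000 − 0.042091838 = 0.957908162 → n_i = 1.022  (not an integer) ✗
  n_f = 2: 1/n_i² = 0.250000000 − 0.042091838 = 0.207908162 → n_i = 2.193  (not an integer) ✗
  n_f = 3: 1/n_i² = 0.111111111 − 0.042091838 = 0.069019273 → n_i = 3.806  (not an integer) ✗
  n_f = 4: 1/n_i² = 0.062500000 − 0.042091838 = 0.020408162 → n_i = 7.000  → integer, n_i = 7 ✓

Only n_f = 4 gives an integer upper level, n_i = 7.

The transition is from n = 7 to n = 4 (emission).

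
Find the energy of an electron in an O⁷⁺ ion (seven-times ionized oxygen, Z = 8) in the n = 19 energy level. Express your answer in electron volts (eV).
-2.412 eV

The energy levels of a hydrogen-like atom are given by:
E_n = -13.6057 Z² / n² eV  (with Z = 8 for O⁷⁺)

For n = 19:
E_19 = -13.6057 × 8² / 19²
E_19 = -13.6057 × 64 / 361
E_19 = -2.412 eV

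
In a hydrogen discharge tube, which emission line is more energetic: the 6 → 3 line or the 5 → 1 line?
5 → 1

Calculate the energy for each transition:

Transition 6 → 3:
ΔE₁ = |E_3 - E_6| = |-13.6057/3² - (-13.6057/6²)|
ΔE₁ = |-1.511744444444 - (-0.377936111111)| = 1.133808333 eV

Transition 5 → 1:
ΔE₂ = |E_1 - E_5| = |-13.6057/1² - (-13.6057/5²)|
ΔE₂ = |-13.605700000000 - (-0.544228000000)| = 13.061472000 eV

Since 13.061472000 eV > 1.133808333 eV, the transition 5 → 1 emits the more energetic photon.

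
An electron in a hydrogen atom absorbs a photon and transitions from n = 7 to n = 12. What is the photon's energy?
0.18 eV

The energy levels of a hydrogen-like atom are E_n = -13.6057 eV / n².

Energy at n = 7: E_7 = -13.6057 / 7² = -0.27767 eV
Energy at n = 12: E_12 = -13.6057 / 12² = -0.09448 eV

The excitation energy is the difference:
ΔE = E_12 - E_7
ΔE = -0.09448 - (-0.27767)
ΔE = 0.18 eV

Since this is positive, energy must be absorbed (photon absorption).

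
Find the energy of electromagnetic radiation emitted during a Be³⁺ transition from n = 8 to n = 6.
2.64555 eV

The energy levels are E_n = -13.6057 Z² eV / n².

Energy at n = 8: E_8 = -13.6057 × 4² / 8² = -3.40142500 eV
Energy at n = 6: E_6 = -13.6057 × 4² / 6² = -6.04697778 eV

For emission (electron falling to lower state), the photon energy is:
E_photon = E_8 - E_6 = |-3.40142500 - (-6.04697778)|
E_photon = 2.64555 eV

This energy is carried away by the emitted photon.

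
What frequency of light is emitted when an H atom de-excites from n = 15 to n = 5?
1.1697e+14 Hz

First, find the transition energy:
E_15 = -13.6057 / 15² = -0.06046978 eV
E_5 = -13.6057 / 5² = -0.54422800 eV
|ΔE| = |E_5 - E_15| = 0.48375822 eV

Convert to Joules: E = 0.48375822 eV × (1.602177 × 10⁻¹⁹ J/eV) = 7.750663e-20 J

Using E = hf:
f = E/h = 7.750663e-20 J / (6.62607 × 10⁻³⁴ J·s)
f = 1.1697e+14 Hz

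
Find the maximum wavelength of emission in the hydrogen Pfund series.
7455.80562 nm

The longest wavelength corresponds to the smallest energy transition in the series.
The Pfund series has all transitions ending at n_f = 5.

For H, the first line (α-line) is the jump from n = 6 to n = 5:
E_6 = -13.6057 / 6² = -0.37793611111 eV
E_5 = -13.6057 / 5² = -0.54422800000 eV
ΔE = E_6 - E_5 = 0.16629188889 eV

λ = hc/E = 1239.84 eV·nm / 0.16629188889 eV
λ = 7455.80562 nm

This is the α-line of the Pfund series in H.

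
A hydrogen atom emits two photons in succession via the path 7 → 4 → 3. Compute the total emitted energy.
1.234077 eV

The energy levels of hydrogen are E_n = -13.6057 / n² eV.

First transition (7 → 4):
ΔE₁ = |E_4 - E_7|
ΔE₁ = |-0.850356250000 - (-0.277667346939)| = 0.572688903 eV

Second transition (4 → 3):
ΔE₂ = |E_3 - E_4|
ΔE₂ = |-1.511744444444 - (-0.850356250000)| = 0.661388194 eV

Total energy released:
E_total = ΔE₁ + ΔE₂ = 0.572688903 + 0.661388194 = 1.234077 eV

Note: This equals the direct transition 7 → 3: 1.234077 eV ✓
Energy is conserved regardless of the path taken.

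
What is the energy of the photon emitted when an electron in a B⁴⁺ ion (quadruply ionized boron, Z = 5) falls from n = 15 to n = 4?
19.7472 eV

The energy levels are E_n = -13.6057 Z² eV / n².

Energy at n = 15: E_15 = -13.6057 × 5² / 15² = -1.5117444 eV
Energy at n = 4: E_4 = -13.6057 × 5² / 4² = -21.2589063 eV

For emission (electron falling to lower state), the photon energy is:
E_photon = E_15 - E_4 = |-1.5117444 - (-21.2589063)|
E_photon = 19.7472 eV

This energy is carried away by the emitted photon.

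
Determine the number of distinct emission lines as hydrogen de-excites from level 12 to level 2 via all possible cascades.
55

The electron can occupy levels n = 2, 3, ..., 12 during de-excitation — that is m = 12 - 2 + 1 = 11 distinct levels.

The number of distinct spectral lines equals the number of ways to choose 2 of these m levels (each pair gives one possible emission transition):

Number of lines = m(m-1)/2 = 11×10/2 = 55

These correspond to all possible transitions between the 11 levels:
12 → 11, 12 → 10, 12 → 9, 12 → 8, 12 → 7, 12 → 6, 12 → 5, 12 → 4...

Each transition produces a photon with a unique energy (and thus wavelength). This count does not depend on Z.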